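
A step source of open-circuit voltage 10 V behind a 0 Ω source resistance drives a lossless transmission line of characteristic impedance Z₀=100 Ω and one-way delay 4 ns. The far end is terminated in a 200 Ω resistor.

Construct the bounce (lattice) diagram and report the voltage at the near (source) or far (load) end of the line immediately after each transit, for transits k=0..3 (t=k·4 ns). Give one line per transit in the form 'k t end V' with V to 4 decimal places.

0 0 source 10.0000
1 4 load 13.3333
2 8 source 10.0000
3 12 load 8.8889

Γ_L=0.333333, Γ_S=-1.000000; launch V₁=10·100/100=10.000000
k=0 src: V=10.0000
k=1 load: inc=10.000000, refl=10.000000·0.333333=3.3333; V=0.000000+10.000000+3.333333=13.3333
k=2 src: inc=3.333333, refl=3.333333·-1.000000=-3.3333; V=10.000000+3.333333+-3.333333=10.0000
k=3 load: inc=-3.333333, refl=-3.333333·0.333333=-1.1111; V=13.333333+-3.333333+-1.111111=8.8889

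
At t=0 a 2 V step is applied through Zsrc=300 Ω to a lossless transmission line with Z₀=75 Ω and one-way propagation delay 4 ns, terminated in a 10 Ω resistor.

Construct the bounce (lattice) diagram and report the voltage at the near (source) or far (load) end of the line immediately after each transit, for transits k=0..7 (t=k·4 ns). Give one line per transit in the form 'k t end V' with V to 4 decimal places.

0 0 source 0.4000
1 4 load 0.0941
2 8 source -0.0894
3 12 load 0.0509
4 16 source 0.1351
5 20 load 0.0707
6 24 source 0.0321
7 28 load 0.0617

Γ_L=-0.764706, Γ_S=0.600000; launch V₁=2·75/375=0.400000
k=0 src: V=0.4000
k=1 load: inc=0.400000, refl=0.400000·-0.764706=-0.3059; V=0.000000+0.400000+-0.305882=0.0941
k=2 src: inc=-0.305882, refl=-0.305882·0.600000=-0.1835; V=0.400000+-0.305882+-0.183529=-0.0894
k=3 load: inc=-0.183529, refl=-0.183529·-0.764706=0.1403; V=0.094118+-0.183529+0.140346=0.0509
k=4 src: inc=0.140346, refl=0.140346·0.600000=0.0842; V=-0.089412+0.140346+0.084208=0.1351
k=5 load: inc=0.084208, refl=0.084208·-0.764706=-0.0644; V=0.050934+0.084208+-0.064394=0.0707
k=6 src: inc=-0.064394, refl=-0.064394·0.600000=-0.0386; V=0.135142+-0.064394+-0.038636=0.0321
k=7 load: inc=-0.038636, refl=-0.038636·-0.764706=0.0295; V=0.070748+-0.038636+0.029546=0.0617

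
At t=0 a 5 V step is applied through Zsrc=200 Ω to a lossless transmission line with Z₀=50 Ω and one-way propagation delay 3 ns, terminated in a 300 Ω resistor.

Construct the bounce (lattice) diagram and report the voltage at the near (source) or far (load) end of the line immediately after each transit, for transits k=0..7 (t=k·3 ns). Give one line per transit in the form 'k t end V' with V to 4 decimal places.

0 0 source 1.0000
1 3 load 1.7143
2 6 source 2.1429
3 9 load 2.4490
4 12 source 2.6327
5 15 load 2.7638
6 18 source 2.8426
7 21 load 2.8988

Γ_L=0.714286, Γ_S=0.600000; launch V₁=5·50/250=1.000000
k=0 src: V=1.0000
k=1 load: inc=1.000000, refl=1.000000·0.714286=0.7143; V=0.000000+1.000000+0.714286=1.7143
k=2 src: inc=0.714286, refl=0.714286·0.600000=0.4286; V=1.000000+0.714286+0.428571=2.1429
k=3 load: inc=0.428571, refl=0.428571·0.714286=0.3061; V=1.714286+0.428571+0.306122=2.4490
k=4 src: inc=0.306122, refl=0.306122·0.600000=0.1837; V=2.142857+0.306122+0.183673=2.6327
k=5 load: inc=0.183673, refl=0.183673·0.714286=0.1312; V=2.448980+0.183673+0.131195=2.7638
k=6 src: inc=0.131195, refl=0.131195·0.600000=0.0787; V=2.632653+0.131195+0.078717=2.8426
k=7 load: inc=0.078717, refl=0.078717·0.714286=0.0562; V=2.763848+0.078717+0.056227=2.8988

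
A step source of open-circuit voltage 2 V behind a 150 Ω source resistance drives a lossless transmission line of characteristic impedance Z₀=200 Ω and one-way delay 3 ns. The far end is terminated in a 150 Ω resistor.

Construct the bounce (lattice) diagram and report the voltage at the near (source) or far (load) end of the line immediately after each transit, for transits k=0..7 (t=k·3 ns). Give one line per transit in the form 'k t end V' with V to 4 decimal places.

Γ_L=-0.142857, Γ_S=-0.142857; launch V₁=2·200/350=1.142857
k=0 src: V=1.1429
k=1 load: inc=1.142857, refl=1.142857·-0.142857=-0.1633; V=0.000000+1.142857+-0.163265=0.9796
k=2 src: inc=-0.163265, refl=-0.163265·-0.142857=0.0233; V=1.142857+-0.163265+0.023324=1.0029
k=3 load: inc=0.023324, refl=0.023324·-0.142857=-0.0033; V=0.979592+0.023324+-0.003332=0.9996
k=4 src: inc=-0.003332, refl=-0.003332·-0.142857=0.0005; V=1.002915+-0.003332+0.000476=1.0001
k=5 load: inc=0.000476, refl=0.000476·-0.142857=-0.0001; V=0.999584+0.000476+-0.000068=1.0000
k=6 src: inc=-0.000068, refl=-0.000068·-0.142857=0.0000; V=1.000059+-0.000068+0.000010=1.0000
k=7 load: inc=0.000010, refl=0.000010·-0.142857=-0.0000; V=0.999992+0.000010+-0.000001=1.0000

0 0 source 1.1429
1 3 load 0.9796
2 6 source 1.0029
3 9 load 0.9996
4 12 source 1.0001
5 15 load 1.0000
6 18 source 1.0000
7 21 load 1.0000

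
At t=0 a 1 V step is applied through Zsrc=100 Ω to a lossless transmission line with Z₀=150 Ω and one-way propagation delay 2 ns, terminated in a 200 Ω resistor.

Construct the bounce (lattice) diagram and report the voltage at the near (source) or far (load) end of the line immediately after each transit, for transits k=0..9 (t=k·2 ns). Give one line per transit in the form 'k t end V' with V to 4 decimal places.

0 0 source 0.6000
1 2 load 0.6857
2 4 source 0.6686
3 6 load 0.6661
4 8 source 0.6666
5 10 load 0.6667
6 12 source 0.6667
7 14 load 0.6667
8 16 source 0.6667
9 18 load 0.6667

Γ_L=0.142857, Γ_S=-0.200000; launch V₁=1·150/250=0.600000
k=0 src: V=0.6000
k=1 load: inc=0.600000, refl=0.600000·0.142857=0.0857; V=0.000000+0.600000+0.085714=0.6857
k=2 src: inc=0.085714, refl=0.085714·-0.200000=-0.0171; V=0.600000+0.085714+-0.017143=0.6686
k=3 load: inc=-0.017143, refl=-0.017143·0.142857=-0.0024; V=0.685714+-0.017143+-0.002449=0.6661
k=4 src: inc=-0.002449, refl=-0.002449·-0.200000=0.0005; V=0.668571+-0.002449+0.000490=0.6666
k=5 load: inc=0.000490, refl=0.000490·0.142857=0.0001; V=0.666122+0.000490+0.000070=0.6667
k=6 src: inc=0.000070, refl=0.000070·-0.200000=-0.0000; V=0.666612+0.000070+-0.000014=0.6667
k=7 load: inc=-0.000014, refl=-0.000014·0.142857=-0.0000; V=0.666682+-0.000014+-0.000002=0.6667
k=8 src: inc=-0.000002, refl=-0.000002·-0.200000=0.0000; V=0.666668+-0.000002+0.000000=0.6667
k=9 load: inc=0.000000, refl=0.000000·0.142857=0.0000; V=0.666666+0.000000+0.000000=0.6667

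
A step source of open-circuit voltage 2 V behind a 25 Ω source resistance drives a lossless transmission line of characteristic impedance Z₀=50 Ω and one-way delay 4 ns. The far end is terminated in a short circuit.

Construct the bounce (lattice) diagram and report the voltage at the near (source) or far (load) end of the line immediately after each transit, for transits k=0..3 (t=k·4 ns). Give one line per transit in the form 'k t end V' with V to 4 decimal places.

0 0 source 1.3333
1 4 load 0.0000
2 8 source 0.4444
3 12 load 0.0000

Γ_L=-1.000000, Γ_S=-0.333333; launch V₁=2·50/75=1.333333
k=0 src: V=1.3333
k=1 load: inc=1.333333, refl=1.333333·-1.000000=-1.3333; V=0.000000+1.333333+-1.333333=0.0000
k=2 src: inc=-1.333333, refl=-1.333333·-0.333333=0.4444; V=1.333333+-1.333333+0.444444=0.4444
k=3 load: inc=0.444444, refl=0.444444·-1.000000=-0.4444; V=0.000000+0.444444+-0.444444=0.0000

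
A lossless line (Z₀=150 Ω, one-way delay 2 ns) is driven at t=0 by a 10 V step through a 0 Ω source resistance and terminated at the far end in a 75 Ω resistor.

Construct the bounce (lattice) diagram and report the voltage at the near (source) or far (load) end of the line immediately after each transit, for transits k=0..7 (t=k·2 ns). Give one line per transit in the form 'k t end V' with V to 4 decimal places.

0 0 source 10.0000
1 2 load 6.6667
2 4 source 10.0000
3 6 load 8.8889
4 8 source 10.0000
5 10 load 9.6296
6 12 source 10.0000
7 14 load 9.8765

Γ_L=-0.333333, Γ_S=-1.000000; launch V₁=10·150/150=10.000000
k=0 src: V=10.0000
k=1 load: inc=10.000000, refl=10.000000·-0.333333=-3.3333; V=0.000000+10.000000+-3.333333=6.6667
k=2 src: inc=-3.333333, refl=-3.333333·-1.000000=3.3333; V=10.000000+-3.333333+3.333333=10.0000
k=3 load: inc=3.333333, refl=3.333333·-0.333333=-1.1111; V=6.666667+3.333333+-1.111111=8.8889
k=4 src: inc=-1.111111, refl=-1.111111·-1.000000=1.1111; V=10.000000+-1.111111+1.111111=10.0000
k=5 load: inc=1.111111, refl=1.111111·-0.333333=-0.3704; V=8.888889+1.111111+-0.370370=9.6296
k=6 src: inc=-0.370370, refl=-0.370370·-1.000000=0.3704; V=10.000000+-0.370370+0.370370=10.0000
k=7 load: inc=0.370370, refl=0.370370·-0.333333=-0.1235; V=9.629630+0.370370+-0.123457=9.8765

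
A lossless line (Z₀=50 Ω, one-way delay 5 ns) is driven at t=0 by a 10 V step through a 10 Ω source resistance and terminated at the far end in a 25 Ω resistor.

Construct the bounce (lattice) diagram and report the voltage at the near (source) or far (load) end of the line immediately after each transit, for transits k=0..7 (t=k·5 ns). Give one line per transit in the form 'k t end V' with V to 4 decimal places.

Γ_L=-0.333333, Γ_S=-0.666667; launch V₁=10·50/60=8.333333
k=0 src: V=8.3333
k=1 load: inc=8.333333, refl=8.333333·-0.333333=-2.7778; V=0.000000+8.333333+-2.777778=5.5556
k=2 src: inc=-2.777778, refl=-2.777778·-0.666667=1.8519; V=8.333333+-2.777778+1.851852=7.4074
k=3 load: inc=1.851852, refl=1.851852·-0.333333=-0.6173; V=5.555556+1.851852+-0.617284=6.7901
k=4 src: inc=-0.617284, refl=-0.617284·-0.666667=0.4115; V=7.407407+-0.617284+0.411523=7.2016
k=5 load: inc=0.411523, refl=0.411523·-0.333333=-0.1372; V=6.790123+0.411523+-0.137174=7.0645
k=6 src: inc=-0.137174, refl=-0.137174·-0.666667=0.0914; V=7.201646+-0.137174+0.091449=7.1559
k=7 load: inc=0.091449, refl=0.091449·-0.333333=-0.0305; V=7.064472+0.091449+-0.030483=7.1254

0 0 source 8.3333
1 5 load 5.5556
2 10 source 7.4074
3 15 load 6.7901
4 20 source 7.2016
5 25 load 7.0645
6 30 source 7.1559
7 35 load 7.1254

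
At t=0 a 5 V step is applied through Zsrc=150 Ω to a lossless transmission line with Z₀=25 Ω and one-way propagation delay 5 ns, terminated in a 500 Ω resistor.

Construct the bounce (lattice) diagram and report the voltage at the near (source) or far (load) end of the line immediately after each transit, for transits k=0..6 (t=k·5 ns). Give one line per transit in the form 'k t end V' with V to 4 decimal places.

0 0 source 0.7143
1 5 load 1.3605
2 10 source 1.8222
3 15 load 2.2398
4 20 source 2.5381
5 25 load 2.8080
6 30 source 3.0008

Γ_L=0.904762, Γ_S=0.714286; launch V₁=5·25/175=0.714286
k=0 src: V=0.7143
k=1 load: inc=0.714286, refl=0.714286·0.904762=0.6463; V=0.000000+0.714286+0.646259=1.3605
k=2 src: inc=0.646259, refl=0.646259·0.714286=0.4616; V=0.714286+0.646259+0.461613=1.8222
k=3 load: inc=0.461613, refl=0.461613·0.904762=0.4177; V=1.360544+0.461613+0.417650=2.2398
k=4 src: inc=0.417650, refl=0.417650·0.714286=0.2983; V=1.822157+0.417650+0.298321=2.5381
k=5 load: inc=0.298321, refl=0.298321·0.904762=0.2699; V=2.239807+0.298321+0.269910=2.8080
k=6 src: inc=0.269910, refl=0.269910·0.714286=0.1928; V=2.538129+0.269910+0.192793=3.0008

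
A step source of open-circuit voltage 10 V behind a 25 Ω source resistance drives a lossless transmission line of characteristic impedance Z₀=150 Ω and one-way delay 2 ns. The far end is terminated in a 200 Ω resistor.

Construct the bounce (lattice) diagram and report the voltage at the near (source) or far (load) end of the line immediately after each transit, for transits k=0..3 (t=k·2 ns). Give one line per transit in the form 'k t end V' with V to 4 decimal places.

0 0 source 8.5714
1 2 load 9.7959
2 4 source 8.9213
3 6 load 8.7963

Γ_L=0.142857, Γ_S=-0.714286; launch V₁=10·150/175=8.571429
k=0 src: V=8.5714
k=1 load: inc=8.571429, refl=8.571429·0.142857=1.2245; V=0.000000+8.571429+1.224490=9.7959
k=2 src: inc=1.224490, refl=1.224490·-0.714286=-0.8746; V=8.571429+1.224490+-0.874636=8.9213
k=3 load: inc=-0.874636, refl=-0.874636·0.142857=-0.1249; V=9.795918+-0.874636+-0.124948=8.7963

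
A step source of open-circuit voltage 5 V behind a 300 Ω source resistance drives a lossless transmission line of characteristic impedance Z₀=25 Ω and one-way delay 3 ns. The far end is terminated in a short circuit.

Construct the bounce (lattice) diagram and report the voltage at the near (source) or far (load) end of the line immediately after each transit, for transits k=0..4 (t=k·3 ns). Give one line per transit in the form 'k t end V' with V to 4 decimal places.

0 0 source 0.3846
1 3 load 0.0000
2 6 source -0.3254
3 9 load 0.0000
4 12 source 0.2754

Γ_L=-1.000000, Γ_S=0.846154; launch V₁=5·25/325=0.384615
k=0 src: V=0.3846
k=1 load: inc=0.384615, refl=0.384615·-1.000000=-0.3846; V=0.000000+0.384615+-0.384615=0.0000
k=2 src: inc=-0.384615, refl=-0.384615·0.846154=-0.3254; V=0.384615+-0.384615+-0.325444=-0.3254
k=3 load: inc=-0.325444, refl=-0.325444·-1.000000=0.3254; V=0.000000+-0.325444+0.325444=0.0000
k=4 src: inc=0.325444, refl=0.325444·0.846154=0.2754; V=-0.325444+0.325444+0.275376=0.2754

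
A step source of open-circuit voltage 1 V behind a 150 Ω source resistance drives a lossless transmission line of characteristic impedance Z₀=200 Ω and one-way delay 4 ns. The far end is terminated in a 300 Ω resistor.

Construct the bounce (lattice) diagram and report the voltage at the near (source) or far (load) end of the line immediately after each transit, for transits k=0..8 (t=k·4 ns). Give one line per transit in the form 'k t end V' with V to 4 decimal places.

0 0 source 0.5714
1 4 load 0.6857
2 8 source 0.6694
3 12 load 0.6661
4 16 source 0.6666
5 20 load 0.6667
6 24 source 0.6667
7 28 load 0.6667
8 32 source 0.6667

Γ_L=0.200000, Γ_S=-0.142857; launch V₁=1·200/350=0.571429
k=0 src: V=0.5714
k=1 load: inc=0.571429, refl=0.571429·0.200000=0.1143; V=0.000000+0.571429+0.114286=0.6857
k=2 src: inc=0.114286, refl=0.114286·-0.142857=-0.0163; V=0.571429+0.114286+-0.016327=0.6694
k=3 load: inc=-0.016327, refl=-0.016327·0.200000=-0.0033; V=0.685714+-0.016327+-0.003265=0.6661
k=4 src: inc=-0.003265, refl=-0.003265·-0.142857=0.0005; V=0.669388+-0.003265+0.000466=0.6666
k=5 load: inc=0.000466, refl=0.000466·0.200000=0.0001; V=0.666122+0.000466+0.000093=0.6667
k=6 src: inc=0.000093, refl=0.000093·-0.142857=-0.0000; V=0.666589+0.000093+-0.000013=0.6667
k=7 load: inc=-0.000013, refl=-0.000013·0.200000=-0.0000; V=0.666682+-0.000013+-0.000003=0.6667
k=8 src: inc=-0.000003, refl=-0.000003·-0.142857=0.0000; V=0.666669+-0.000003+0.000000=0.6667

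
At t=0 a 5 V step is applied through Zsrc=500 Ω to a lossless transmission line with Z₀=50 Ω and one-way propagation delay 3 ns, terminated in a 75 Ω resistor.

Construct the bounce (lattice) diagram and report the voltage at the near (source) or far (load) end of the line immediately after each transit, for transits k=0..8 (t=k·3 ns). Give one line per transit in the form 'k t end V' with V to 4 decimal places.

0 0 source 0.4545
1 3 load 0.5455
2 6 source 0.6198
3 9 load 0.6347
4 12 source 0.6469
5 15 load 0.6493
6 18 source 0.6513
7 21 load 0.6517
8 24 source 0.6520

Γ_L=0.200000, Γ_S=0.818182; launch V₁=5·50/550=0.454545
k=0 src: V=0.4545
k=1 load: inc=0.454545, refl=0.454545·0.200000=0.0909; V=0.000000+0.454545+0.090909=0.5455
k=2 src: inc=0.090909, refl=0.090909·0.818182=0.0744; V=0.454545+0.090909+0.074380=0.6198
k=3 load: inc=0.074380, refl=0.074380·0.200000=0.0149; V=0.545455+0.074380+0.014876=0.6347
k=4 src: inc=0.014876, refl=0.014876·0.818182=0.0122; V=0.619835+0.014876+0.012171=0.6469
k=5 load: inc=0.012171, refl=0.012171·0.200000=0.0024; V=0.634711+0.012171+0.002434=0.6493
k=6 src: inc=0.002434, refl=0.002434·0.818182=0.0020; V=0.646882+0.002434+0.001992=0.6513
k=7 load: inc=0.001992, refl=0.001992·0.200000=0.0004; V=0.649316+0.001992+0.000398=0.6517
k=8 src: inc=0.000398, refl=0.000398·0.818182=0.0003; V=0.651308+0.000398+0.000326=0.6520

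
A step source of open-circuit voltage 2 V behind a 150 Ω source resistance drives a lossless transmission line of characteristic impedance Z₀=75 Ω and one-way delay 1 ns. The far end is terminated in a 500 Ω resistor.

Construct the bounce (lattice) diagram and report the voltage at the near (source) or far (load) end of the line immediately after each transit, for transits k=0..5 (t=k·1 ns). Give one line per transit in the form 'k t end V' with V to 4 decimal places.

Γ_L=0.739130, Γ_S=0.333333; launch V₁=2·75/225=0.666667
k=0 src: V=0.6667
k=1 load: inc=0.666667, refl=0.666667·0.739130=0.4928; V=0.000000+0.666667+0.492754=1.1594
k=2 src: inc=0.492754, refl=0.492754·0.333333=0.1643; V=0.666667+0.492754+0.164251=1.3237
k=3 load: inc=0.164251, refl=0.164251·0.739130=0.1214; V=1.159420+0.164251+0.121403=1.4451
k=4 src: inc=0.121403, refl=0.121403·0.333333=0.0405; V=1.323671+0.121403+0.040468=1.4855
k=5 load: inc=0.040468, refl=0.040468·0.739130=0.0299; V=1.445075+0.040468+0.029911=1.5155

0 0 source 0.6667
1 1 load 1.1594
2 2 source 1.3237
3 3 load 1.4451
4 4 source 1.4855
5 5 load 1.5155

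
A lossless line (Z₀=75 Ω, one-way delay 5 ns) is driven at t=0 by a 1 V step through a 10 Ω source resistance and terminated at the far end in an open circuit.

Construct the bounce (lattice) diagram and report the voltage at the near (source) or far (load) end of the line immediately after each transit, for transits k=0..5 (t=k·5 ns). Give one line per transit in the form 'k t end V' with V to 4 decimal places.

Γ_L=1.000000, Γ_S=-0.764706; launch V₁=1·75/85=0.882353
k=0 src: V=0.8824
k=1 load: inc=0.882353, refl=0.882353·1.000000=0.8824; V=0.000000+0.882353+0.882353=1.7647
k=2 src: inc=0.882353, refl=0.882353·-0.764706=-0.6747; V=0.882353+0.882353+-0.674740=1.0900
k=3 load: inc=-0.674740, refl=-0.674740·1.000000=-0.6747; V=1.764706+-0.674740+-0.674740=0.4152
k=4 src: inc=-0.674740, refl=-0.674740·-0.764706=0.5160; V=1.089965+-0.674740+0.515978=0.9312
k=5 load: inc=0.515978, refl=0.515978·1.000000=0.5160; V=0.415225+0.515978+0.515978=1.4472

0 0 source 0.8824
1 5 load 1.7647
2 10 source 1.0900
3 15 load 0.4152
4 20 source 0.9312
5 25 load 1.4472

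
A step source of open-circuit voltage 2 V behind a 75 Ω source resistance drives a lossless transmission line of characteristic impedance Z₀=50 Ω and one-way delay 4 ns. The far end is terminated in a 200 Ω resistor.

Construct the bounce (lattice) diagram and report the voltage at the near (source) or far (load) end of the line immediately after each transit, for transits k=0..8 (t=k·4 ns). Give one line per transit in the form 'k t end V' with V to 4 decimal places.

Γ_L=0.600000, Γ_S=0.200000; launch V₁=2·50/125=0.800000
k=0 src: V=0.8000
k=1 load: inc=0.800000, refl=0.800000·0.600000=0.4800; V=0.000000+0.800000+0.480000=1.2800
k=2 src: inc=0.480000, refl=0.480000·0.200000=0.0960; V=0.800000+0.480000+0.096000=1.3760
k=3 load: inc=0.096000, refl=0.096000·0.600000=0.0576; V=1.280000+0.096000+0.057600=1.4336
k=4 src: inc=0.057600, refl=0.057600·0.200000=0.0115; V=1.376000+0.057600+0.011520=1.4451
k=5 load: inc=0.011520, refl=0.011520·0.600000=0.0069; V=1.433600+0.011520+0.006912=1.4520
k=6 src: inc=0.006912, refl=0.006912·0.200000=0.0014; V=1.445120+0.006912+0.001382=1.4534
k=7 load: inc=0.001382, refl=0.001382·0.600000=0.0008; V=1.452032+0.001382+0.000829=1.4542
k=8 src: inc=0.000829, refl=0.000829·0.200000=0.0002; V=1.453414+0.000829+0.000166=1.4544

0 0 source 0.8000
1 4 load 1.2800
2 8 source 1.3760
3 12 load 1.4336
4 16 source 1.4451
5 20 load 1.4520
6 24 source 1.4534
7 28 load 1.4542
8 32 source 1.4544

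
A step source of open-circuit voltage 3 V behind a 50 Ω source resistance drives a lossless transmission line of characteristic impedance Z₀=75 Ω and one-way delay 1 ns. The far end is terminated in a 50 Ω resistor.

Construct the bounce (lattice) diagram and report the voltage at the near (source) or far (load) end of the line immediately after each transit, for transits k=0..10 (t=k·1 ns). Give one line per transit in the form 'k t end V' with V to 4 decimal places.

0 0 source 1.8000
1 1 load 1.4400
2 2 source 1.5120
3 3 load 1.4976
4 4 source 1.5005
5 5 load 1.4999
6 6 source 1.5000
7 7 load 1.5000
8 8 source 1.5000
9 9 load 1.5000
10 10 source 1.5000

Γ_L=-0.200000, Γ_S=-0.200000; launch V₁=3·75/125=1.800000
k=0 src: V=1.8000
k=1 load: inc=1.800000, refl=1.800000·-0.200000=-0.3600; V=0.000000+1.800000+-0.360000=1.4400
k=2 src: inc=-0.360000, refl=-0.360000·-0.200000=0.0720; V=1.800000+-0.360000+0.072000=1.5120
k=3 load: inc=0.072000, refl=0.072000·-0.200000=-0.0144; V=1.440000+0.072000+-0.014400=1.4976
k=4 src: inc=-0.014400, refl=-0.014400·-0.200000=0.0029; V=1.512000+-0.014400+0.002880=1.5005
k=5 load: inc=0.002880, refl=0.002880·-0.200000=-0.0006; V=1.497600+0.002880+-0.000576=1.4999
k=6 src: inc=-0.000576, refl=-0.000576·-0.200000=0.0001; V=1.500480+-0.000576+0.000115=1.5000
k=7 load: inc=0.000115, refl=0.000115·-0.200000=-0.0000; V=1.499904+0.000115+-0.000023=1.5000
k=8 src: inc=-0.000023, refl=-0.000023·-0.200000=0.0000; V=1.500019+-0.000023+0.000005=1.5000
k=9 load: inc=0.000005, refl=0.000005·-0.200000=-0.0000; V=1.499996+0.000005+-0.000001=1.5000
k=10 src: inc=-0.000001, refl=-0.000001·-0.200000=0.0000; V=1.500001+-0.000001+0.000000=1.5000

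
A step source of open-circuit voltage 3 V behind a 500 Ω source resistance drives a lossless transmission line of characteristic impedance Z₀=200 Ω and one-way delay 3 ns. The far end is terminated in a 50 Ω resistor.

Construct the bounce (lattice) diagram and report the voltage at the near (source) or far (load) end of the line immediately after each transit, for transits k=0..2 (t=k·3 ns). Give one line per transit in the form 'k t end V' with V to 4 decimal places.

0 0 source 0.8571
1 3 load 0.3429
2 6 source 0.1224

Γ_L=-0.600000, Γ_S=0.428571; launch V₁=3·200/700=0.857143
k=0 src: V=0.8571
k=1 load: inc=0.857143, refl=0.857143·-0.600000=-0.5143; V=0.000000+0.857143+-0.514286=0.3429
k=2 src: inc=-0.514286, refl=-0.514286·0.428571=-0.2204; V=0.857143+-0.514286+-0.220408=0.1224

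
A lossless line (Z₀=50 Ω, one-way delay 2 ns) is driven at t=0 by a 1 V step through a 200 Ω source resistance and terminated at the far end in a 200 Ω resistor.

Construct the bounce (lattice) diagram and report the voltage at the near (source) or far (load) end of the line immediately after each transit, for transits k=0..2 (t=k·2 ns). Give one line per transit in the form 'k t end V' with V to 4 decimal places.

0 0 source 0.2000
1 2 load 0.3200
2 4 source 0.3920

Γ_L=0.600000, Γ_S=0.600000; launch V₁=1·50/250=0.200000
k=0 src: V=0.2000
k=1 load: inc=0.200000, refl=0.200000·0.600000=0.1200; V=0.000000+0.200000+0.120000=0.3200
k=2 src: inc=0.120000, refl=0.120000·0.600000=0.0720; V=0.200000+0.120000+0.072000=0.3920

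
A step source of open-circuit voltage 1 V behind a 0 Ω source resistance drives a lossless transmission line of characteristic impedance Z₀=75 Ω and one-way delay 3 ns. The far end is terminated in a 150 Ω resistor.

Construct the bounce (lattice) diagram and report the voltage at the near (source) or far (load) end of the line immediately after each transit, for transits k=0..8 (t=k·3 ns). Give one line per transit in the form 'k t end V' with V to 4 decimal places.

0 0 source 1.0000
1 3 load 1.3333
2 6 source 1.0000
3 9 load 0.8889
4 12 source 1.0000
5 15 load 1.0370
6 18 source 1.0000
7 21 load 0.9877
8 24 source 1.0000

Γ_L=0.333333, Γ_S=-1.000000; launch V₁=1·75/75=1.000000
k=0 src: V=1.0000
k=1 load: inc=1.000000, refl=1.000000·0.333333=0.3333; V=0.000000+1.000000+0.333333=1.3333
k=2 src: inc=0.333333, refl=0.333333·-1.000000=-0.3333; V=1.000000+0.333333+-0.333333=1.0000
k=3 load: inc=-0.333333, refl=-0.333333·0.333333=-0.1111; V=1.333333+-0.333333+-0.111111=0.8889
k=4 src: inc=-0.111111, refl=-0.111111·-1.000000=0.1111; V=1.000000+-0.111111+0.111111=1.0000
k=5 load: inc=0.111111, refl=0.111111·0.333333=0.0370; V=0.888889+0.111111+0.037037=1.0370
k=6 src: inc=0.037037, refl=0.037037·-1.000000=-0.0370; V=1.000000+0.037037+-0.037037=1.0000
k=7 load: inc=-0.037037, refl=-0.037037·0.333333=-0.0123; V=1.037037+-0.037037+-0.012346=0.9877
k=8 src: inc=-0.012346, refl=-0.012346·-1.000000=0.0123; V=1.000000+-0.012346+0.012346=1.0000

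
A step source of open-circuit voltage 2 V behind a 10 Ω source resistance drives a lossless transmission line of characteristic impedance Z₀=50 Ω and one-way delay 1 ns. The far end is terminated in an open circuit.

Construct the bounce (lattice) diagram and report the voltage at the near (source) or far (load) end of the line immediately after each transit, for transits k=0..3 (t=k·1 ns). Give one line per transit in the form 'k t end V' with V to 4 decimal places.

Γ_L=1.000000, Γ_S=-0.666667; launch V₁=2·50/60=1.666667
k=0 src: V=1.6667
k=1 load: inc=1.666667, refl=1.666667·1.000000=1.6667; V=0.000000+1.666667+1.666667=3.3333
k=2 src: inc=1.666667, refl=1.666667·-0.666667=-1.1111; V=1.666667+1.666667+-1.111111=2.2222
k=3 load: inc=-1.111111, refl=-1.111111·1.000000=-1.1111; V=3.333333+-1.111111+-1.111111=1.1111

0 0 source 1.6667
1 1 load 3.3333
2 2 source 2.2222
3 3 load 1.1111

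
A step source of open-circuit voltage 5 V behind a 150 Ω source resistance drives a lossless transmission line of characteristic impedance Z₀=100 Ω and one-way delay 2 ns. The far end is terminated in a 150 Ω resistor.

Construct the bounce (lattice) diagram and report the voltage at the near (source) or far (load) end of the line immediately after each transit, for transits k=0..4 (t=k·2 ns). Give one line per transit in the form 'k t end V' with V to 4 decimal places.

0 0 source 2.0000
1 2 load 2.4000
2 4 source 2.4800
3 6 load 2.4960
4 8 source 2.4992

Γ_L=0.200000, Γ_S=0.200000; launch V₁=5·100/250=2.000000
k=0 src: V=2.0000
k=1 load: inc=2.000000, refl=2.000000·0.200000=0.4000; V=0.000000+2.000000+0.400000=2.4000
k=2 src: inc=0.400000, refl=0.400000·0.200000=0.0800; V=2.000000+0.400000+0.080000=2.4800
k=3 load: inc=0.080000, refl=0.080000·0.200000=0.0160; V=2.400000+0.080000+0.016000=2.4960
k=4 src: inc=0.016000, refl=0.016000·0.200000=0.0032; V=2.480000+0.016000+0.003200=2.4992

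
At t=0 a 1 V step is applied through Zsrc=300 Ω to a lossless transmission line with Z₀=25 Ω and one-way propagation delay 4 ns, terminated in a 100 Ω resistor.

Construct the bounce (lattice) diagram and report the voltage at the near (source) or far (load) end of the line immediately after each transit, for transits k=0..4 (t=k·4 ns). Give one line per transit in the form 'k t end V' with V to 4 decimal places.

0 0 source 0.0769
1 4 load 0.1231
2 8 source 0.1621
3 12 load 0.1856
4 16 source 0.2054

Γ_L=0.600000, Γ_S=0.846154; launch V₁=1·25/325=0.076923
k=0 src: V=0.0769
k=1 load: inc=0.076923, refl=0.076923·0.600000=0.0462; V=0.000000+0.076923+0.046154=0.1231
k=2 src: inc=0.046154, refl=0.046154·0.846154=0.0391; V=0.076923+0.046154+0.039053=0.1621
k=3 load: inc=0.039053, refl=0.039053·0.600000=0.0234; V=0.123077+0.039053+0.023432=0.1856
k=4 src: inc=0.023432, refl=0.023432·0.846154=0.0198; V=0.162130+0.023432+0.019827=0.2054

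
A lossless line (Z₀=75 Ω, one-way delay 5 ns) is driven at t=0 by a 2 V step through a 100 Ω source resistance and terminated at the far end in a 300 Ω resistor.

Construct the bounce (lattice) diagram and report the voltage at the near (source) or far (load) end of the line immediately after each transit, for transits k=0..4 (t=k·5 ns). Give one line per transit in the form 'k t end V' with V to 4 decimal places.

0 0 source 0.8571
1 5 load 1.3714
2 10 source 1.4449
3 15 load 1.4890
4 20 source 1.4953

Γ_L=0.600000, Γ_S=0.142857; launch V₁=2·75/175=0.857143
k=0 src: V=0.8571
k=1 load: inc=0.857143, refl=0.857143·0.600000=0.5143; V=0.000000+0.857143+0.514286=1.3714
k=2 src: inc=0.514286, refl=0.514286·0.142857=0.0735; V=0.857143+0.514286+0.073469=1.4449
k=3 load: inc=0.073469, refl=0.073469·0.600000=0.0441; V=1.371429+0.073469+0.044082=1.4890
k=4 src: inc=0.044082, refl=0.044082·0.142857=0.0063; V=1.444898+0.044082+0.006297=1.4953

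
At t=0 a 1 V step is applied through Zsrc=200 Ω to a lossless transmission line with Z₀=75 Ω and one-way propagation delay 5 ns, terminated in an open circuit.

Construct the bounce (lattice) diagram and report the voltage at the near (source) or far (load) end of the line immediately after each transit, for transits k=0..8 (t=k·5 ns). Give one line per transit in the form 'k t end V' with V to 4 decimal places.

Γ_L=1.000000, Γ_S=0.454545; launch V₁=1·75/275=0.272727
k=0 src: V=0.2727
k=1 load: inc=0.272727, refl=0.272727·1.000000=0.2727; V=0.000000+0.272727+0.272727=0.5455
k=2 src: inc=0.272727, refl=0.272727·0.454545=0.1240; V=0.272727+0.272727+0.123967=0.6694
k=3 load: inc=0.123967, refl=0.123967·1.000000=0.1240; V=0.545455+0.123967+0.123967=0.7934
k=4 src: inc=0.123967, refl=0.123967·0.454545=0.0563; V=0.669421+0.123967+0.056349=0.8497
k=5 load: inc=0.056349, refl=0.056349·1.000000=0.0563; V=0.793388+0.056349+0.056349=0.9061
k=6 src: inc=0.056349, refl=0.056349·0.454545=0.0256; V=0.849737+0.056349+0.025613=0.9317
k=7 load: inc=0.025613, refl=0.025613·1.000000=0.0256; V=0.906086+0.025613+0.025613=0.9573
k=8 src: inc=0.025613, refl=0.025613·0.454545=0.0116; V=0.931699+0.025613+0.011642=0.9690

0 0 source 0.2727
1 5 load 0.5455
2 10 source 0.6694
3 15 load 0.7934
4 20 source 0.8497
5 25 load 0.9061
6 30 source 0.9317
7 35 load 0.9573
8 40 source 0.9690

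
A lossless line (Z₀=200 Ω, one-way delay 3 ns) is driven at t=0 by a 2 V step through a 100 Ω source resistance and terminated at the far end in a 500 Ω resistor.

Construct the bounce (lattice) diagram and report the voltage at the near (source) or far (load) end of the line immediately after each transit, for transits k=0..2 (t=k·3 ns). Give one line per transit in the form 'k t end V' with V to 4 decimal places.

0 0 source 1.3333
1 3 load 1.9048
2 6 source 1.7143

Γ_L=0.428571, Γ_S=-0.333333; launch V₁=2·200/300=1.333333
k=0 src: V=1.3333
k=1 load: inc=1.333333, refl=1.333333·0.428571=0.5714; V=0.000000+1.333333+0.571429=1.9048
k=2 src: inc=0.571429, refl=0.571429·-0.333333=-0.1905; V=1.333333+0.571429+-0.190476=1.7143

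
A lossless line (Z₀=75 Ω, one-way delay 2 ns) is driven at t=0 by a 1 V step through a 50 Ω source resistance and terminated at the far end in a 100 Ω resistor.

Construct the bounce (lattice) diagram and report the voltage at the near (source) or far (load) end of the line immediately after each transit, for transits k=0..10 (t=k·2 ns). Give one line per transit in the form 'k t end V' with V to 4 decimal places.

Γ_L=0.142857, Γ_S=-0.200000; launch V₁=1·75/125=0.600000
k=0 src: V=0.6000
k=1 load: inc=0.600000, refl=0.600000·0.142857=0.0857; V=0.000000+0.600000+0.085714=0.6857
k=2 src: inc=0.085714, refl=0.085714·-0.200000=-0.0171; V=0.600000+0.085714+-0.017143=0.6686
k=3 load: inc=-0.017143, refl=-0.017143·0.142857=-0.0024; V=0.685714+-0.017143+-0.002449=0.6661
k=4 src: inc=-0.002449, refl=-0.002449·-0.200000=0.0005; V=0.668571+-0.002449+0.000490=0.6666
k=5 load: inc=0.000490, refl=0.000490·0.142857=0.0001; V=0.666122+0.000490+0.000070=0.6667
k=6 src: inc=0.000070, refl=0.000070·-0.200000=-0.0000; V=0.666612+0.000070+-0.000014=0.6667
k=7 load: inc=-0.000014, refl=-0.000014·0.142857=-0.0000; V=0.666682+-0.000014+-0.000002=0.6667
k=8 src: inc=-0.000002, refl=-0.000002·-0.200000=0.0000; V=0.666668+-0.000002+0.000000=0.6667
k=9 load: inc=0.000000, refl=0.000000·0.142857=0.0000; V=0.666666+0.000000+0.000000=0.6667
k=10 src: inc=0.000000, refl=0.000000·-0.200000=-0.0000; V=0.666667+0.000000+-0.000000=0.6667

0 0 source 0.6000
1 2 load 0.6857
2 4 source 0.6686
3 6 load 0.6661
4 8 source 0.6666
5 10 load 0.6667
6 12 source 0.6667
7 14 load 0.6667
8 16 source 0.6667
9 18 load 0.6667
10 20 source 0.6667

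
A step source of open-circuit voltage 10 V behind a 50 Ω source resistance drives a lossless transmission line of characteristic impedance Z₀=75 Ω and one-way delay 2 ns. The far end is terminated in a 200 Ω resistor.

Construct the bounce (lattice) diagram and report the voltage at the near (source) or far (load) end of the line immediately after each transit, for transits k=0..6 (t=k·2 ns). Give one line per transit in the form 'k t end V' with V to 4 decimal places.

0 0 source 6.0000
1 2 load 8.7273
2 4 source 8.1818
3 6 load 7.9339
4 8 source 7.9835
5 10 load 8.0060
6 12 source 8.0015

Γ_L=0.454545, Γ_S=-0.200000; launch V₁=10·75/125=6.000000
k=0 src: V=6.0000
k=1 load: inc=6.000000, refl=6.000000·0.454545=2.7273; V=0.000000+6.000000+2.727273=8.7273
k=2 src: inc=2.727273, refl=2.727273·-0.200000=-0.5455; V=6.000000+2.727273+-0.545455=8.1818
k=3 load: inc=-0.545455, refl=-0.545455·0.454545=-0.2479; V=8.727273+-0.545455+-0.247934=7.9339
k=4 src: inc=-0.247934, refl=-0.247934·-0.200000=0.0496; V=8.181818+-0.247934+0.049587=7.9835
k=5 load: inc=0.049587, refl=0.049587·0.454545=0.0225; V=7.933884+0.049587+0.022539=8.0060
k=6 src: inc=0.022539, refl=0.022539·-0.200000=-0.0045; V=7.983471+0.022539+-0.004508=8.0015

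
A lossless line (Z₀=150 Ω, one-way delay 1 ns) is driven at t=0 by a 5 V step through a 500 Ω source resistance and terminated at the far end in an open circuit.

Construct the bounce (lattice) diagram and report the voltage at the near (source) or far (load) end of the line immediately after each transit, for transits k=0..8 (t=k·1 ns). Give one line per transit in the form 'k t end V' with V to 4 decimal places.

Γ_L=1.000000, Γ_S=0.538462; launch V₁=5·150/650=1.153846
k=0 src: V=1.1538
k=1 load: inc=1.153846, refl=1.153846·1.000000=1.1538; V=0.000000+1.153846+1.153846=2.3077
k=2 src: inc=1.153846, refl=1.153846·0.538462=0.6213; V=1.153846+1.153846+0.621302=2.9290
k=3 load: inc=0.621302, refl=0.621302·1.000000=0.6213; V=2.307692+0.621302+0.621302=3.5503
k=4 src: inc=0.621302, refl=0.621302·0.538462=0.3345; V=2.928994+0.621302+0.334547=3.8848
k=5 load: inc=0.334547, refl=0.334547·1.000000=0.3345; V=3.550296+0.334547+0.334547=4.2194
k=6 src: inc=0.334547, refl=0.334547·0.538462=0.1801; V=3.884843+0.334547+0.180141=4.3995
k=7 load: inc=0.180141, refl=0.180141·1.000000=0.1801; V=4.219390+0.180141+0.180141=4.5797
k=8 src: inc=0.180141, refl=0.180141·0.538462=0.0970; V=4.399531+0.180141+0.096999=4.6767

0 0 source 1.1538
1 1 load 2.3077
2 2 source 2.9290
3 3 load 3.5503
4 4 source 3.8848
5 5 load 4.2194
6 6 source 4.3995
7 7 load 4.5797
8 8 source 4.6767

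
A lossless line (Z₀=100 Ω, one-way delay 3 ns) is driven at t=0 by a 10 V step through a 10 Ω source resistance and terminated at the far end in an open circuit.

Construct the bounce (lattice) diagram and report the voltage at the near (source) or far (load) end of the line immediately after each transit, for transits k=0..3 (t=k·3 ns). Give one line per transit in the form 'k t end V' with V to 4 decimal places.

0 0 source 9.0909
1 3 load 18.1818
2 6 source 10.7438
3 9 load 3.3058

Γ_L=1.000000, Γ_S=-0.818182; launch V₁=10·100/110=9.090909
k=0 src: V=9.0909
k=1 load: inc=9.090909, refl=9.090909·1.000000=9.0909; V=0.000000+9.090909+9.090909=18.1818
k=2 src: inc=9.090909, refl=9.090909·-0.818182=-7.4380; V=9.090909+9.090909+-7.438017=10.7438
k=3 load: inc=-7.438017, refl=-7.438017·1.000000=-7.4380; V=18.181818+-7.438017+-7.438017=3.3058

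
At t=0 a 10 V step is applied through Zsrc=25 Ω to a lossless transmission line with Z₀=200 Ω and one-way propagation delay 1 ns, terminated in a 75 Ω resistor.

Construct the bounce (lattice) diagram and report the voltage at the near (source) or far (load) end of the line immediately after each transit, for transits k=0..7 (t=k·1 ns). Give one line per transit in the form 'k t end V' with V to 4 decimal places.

Γ_L=-0.454545, Γ_S=-0.777778; launch V₁=10·200/225=8.888889
k=0 src: V=8.8889
k=1 load: inc=8.888889, refl=8.888889·-0.454545=-4.0404; V=0.000000+8.888889+-4.040404=4.8485
k=2 src: inc=-4.040404, refl=-4.040404·-0.777778=3.1425; V=8.888889+-4.040404+3.142536=7.9910
k=3 load: inc=3.142536, refl=3.142536·-0.454545=-1.4284; V=4.848485+3.142536+-1.428426=6.5626
k=4 src: inc=-1.428426, refl=-1.428426·-0.777778=1.1110; V=7.991021+-1.428426+1.110998=7.6736
k=5 load: inc=1.110998, refl=1.110998·-0.454545=-0.5050; V=6.562596+1.110998+-0.504999=7.1686
k=6 src: inc=-0.504999, refl=-0.504999·-0.777778=0.3928; V=7.673593+-0.504999+0.392777=7.5614
k=7 load: inc=0.392777, refl=0.392777·-0.454545=-0.1785; V=7.168594+0.392777+-0.178535=7.3828

0 0 source 8.8889
1 1 load 4.8485
2 2 source 7.9910
3 3 load 6.5626
4 4 source 7.6736
5 5 load 7.1686
6 6 source 7.5614
7 7 load 7.3828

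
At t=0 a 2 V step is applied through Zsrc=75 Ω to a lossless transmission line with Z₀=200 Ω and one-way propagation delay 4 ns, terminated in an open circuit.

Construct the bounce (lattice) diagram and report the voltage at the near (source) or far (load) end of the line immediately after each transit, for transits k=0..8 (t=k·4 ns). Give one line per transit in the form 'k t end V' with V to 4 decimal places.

Γ_L=1.000000, Γ_S=-0.454545; launch V₁=2·200/275=1.454545
k=0 src: V=1.4545
k=1 load: inc=1.454545, refl=1.454545·1.000000=1.4545; V=0.000000+1.454545+1.454545=2.9091
k=2 src: inc=1.454545, refl=1.454545·-0.454545=-0.6612; V=1.454545+1.454545+-0.661157=2.2479
k=3 load: inc=-0.661157, refl=-0.661157·1.000000=-0.6612; V=2.909091+-0.661157+-0.661157=1.5868
k=4 src: inc=-0.661157, refl=-0.661157·-0.454545=0.3005; V=2.247934+-0.661157+0.300526=1.8873
k=5 load: inc=0.300526, refl=0.300526·1.000000=0.3005; V=1.586777+0.300526+0.300526=2.1878
k=6 src: inc=0.300526, refl=0.300526·-0.454545=-0.1366; V=1.887303+0.300526+-0.136603=2.0512
k=7 load: inc=-0.136603, refl=-0.136603·1.000000=-0.1366; V=2.187829+-0.136603+-0.136603=1.9146
k=8 src: inc=-0.136603, refl=-0.136603·-0.454545=0.0621; V=2.051226+-0.136603+0.062092=1.9767

0 0 source 1.4545
1 4 load 2.9091
2 8 source 2.2479
3 12 load 1.5868
4 16 source 1.8873
5 20 load 2.1878
6 24 source 2.0512
7 28 load 1.9146
8 32 source 1.9767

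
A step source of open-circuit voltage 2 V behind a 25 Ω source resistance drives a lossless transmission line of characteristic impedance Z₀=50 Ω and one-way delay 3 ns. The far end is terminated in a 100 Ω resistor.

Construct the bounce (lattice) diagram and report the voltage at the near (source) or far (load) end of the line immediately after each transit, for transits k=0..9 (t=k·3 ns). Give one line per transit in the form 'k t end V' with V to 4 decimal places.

Γ_L=0.333333, Γ_S=-0.333333; launch V₁=2·50/75=1.333333
k=0 src: V=1.3333
k=1 load: inc=1.333333, refl=1.333333·0.333333=0.4444; V=0.000000+1.333333+0.444444=1.7778
k=2 src: inc=0.444444, refl=0.444444·-0.333333=-0.1481; V=1.333333+0.444444+-0.148148=1.6296
k=3 load: inc=-0.148148, refl=-0.148148·0.333333=-0.0494; V=1.777778+-0.148148+-0.049383=1.5802
k=4 src: inc=-0.049383, refl=-0.049383·-0.333333=0.0165; V=1.629630+-0.049383+0.016461=1.5967
k=5 load: inc=0.016461, refl=0.016461·0.333333=0.0055; V=1.580247+0.016461+0.005487=1.6022
k=6 src: inc=0.005487, refl=0.005487·-0.333333=-0.0018; V=1.596708+0.005487+-0.001829=1.6004
k=7 load: inc=-0.001829, refl=-0.001829·0.333333=-0.0006; V=1.602195+-0.001829+-0.000610=1.5998
k=8 src: inc=-0.000610, refl=-0.000610·-0.333333=0.0002; V=1.600366+-0.000610+0.000203=1.6000
k=9 load: inc=0.000203, refl=0.000203·0.333333=0.0001; V=1.599756+0.000203+0.000068=1.6000

0 0 source 1.3333
1 3 load 1.7778
2 6 source 1.6296
3 9 load 1.5802
4 12 source 1.5967
5 15 load 1.6022
6 18 source 1.6004
7 21 load 1.5998
8 24 source 1.6000
9 27 load 1.6000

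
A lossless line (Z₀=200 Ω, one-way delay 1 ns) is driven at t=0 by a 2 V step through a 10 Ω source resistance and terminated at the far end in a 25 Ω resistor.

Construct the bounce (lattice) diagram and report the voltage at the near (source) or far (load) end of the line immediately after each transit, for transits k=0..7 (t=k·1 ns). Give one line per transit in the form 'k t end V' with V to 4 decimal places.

Γ_L=-0.777778, Γ_S=-0.904762; launch V₁=2·200/210=1.904762
k=0 src: V=1.9048
k=1 load: inc=1.904762, refl=1.904762·-0.777778=-1.4815; V=0.000000+1.904762+-1.481481=0.4233
k=2 src: inc=-1.481481, refl=-1.481481·-0.904762=1.3404; V=1.904762+-1.481481+1.340388=1.7637
k=3 load: inc=1.340388, refl=1.340388·-0.777778=-1.0425; V=0.423280+1.340388+-1.042524=0.7211
k=4 src: inc=-1.042524, refl=-1.042524·-0.904762=0.9432; V=1.763668+-1.042524+0.943236=1.6644
k=5 load: inc=0.943236, refl=0.943236·-0.777778=-0.7336; V=0.721144+0.943236+-0.733628=0.9308
k=6 src: inc=-0.733628, refl=-0.733628·-0.904762=0.6638; V=1.664380+-0.733628+0.663759=1.5945
k=7 load: inc=0.663759, refl=0.663759·-0.777778=-0.5163; V=0.930752+0.663759+-0.516257=1.0783

0 0 source 1.9048
1 1 load 0.4233
2 2 source 1.7637
3 3 load 0.7211
4 4 source 1.6644
5 5 load 0.9308
6 6 source 1.5945
7 7 load 1.0783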